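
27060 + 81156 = 108216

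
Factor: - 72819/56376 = -2^( - 3)*3^ ( - 1 )*31^1 = - 31/24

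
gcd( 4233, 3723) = 51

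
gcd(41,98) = 1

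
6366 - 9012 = -2646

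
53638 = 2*26819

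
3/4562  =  3/4562 =0.00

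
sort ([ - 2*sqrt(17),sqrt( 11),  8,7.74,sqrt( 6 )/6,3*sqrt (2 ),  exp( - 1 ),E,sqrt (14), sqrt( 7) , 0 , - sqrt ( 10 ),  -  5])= [  -  2 * sqrt (17 ), - 5,  -  sqrt( 10), 0,  exp(  -  1),sqrt( 6) /6,sqrt(7 ), E, sqrt( 11 ) , sqrt(14 ),  3 * sqrt(2) , 7.74, 8 ] 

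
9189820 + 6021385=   15211205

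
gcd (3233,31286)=1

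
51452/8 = 6431 + 1/2 = 6431.50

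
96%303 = 96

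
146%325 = 146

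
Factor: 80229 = 3^1*47^1 *569^1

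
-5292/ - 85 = 5292/85 = 62.26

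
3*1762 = 5286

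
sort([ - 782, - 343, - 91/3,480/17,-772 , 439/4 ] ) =[ - 782 , - 772, - 343,-91/3,480/17,  439/4]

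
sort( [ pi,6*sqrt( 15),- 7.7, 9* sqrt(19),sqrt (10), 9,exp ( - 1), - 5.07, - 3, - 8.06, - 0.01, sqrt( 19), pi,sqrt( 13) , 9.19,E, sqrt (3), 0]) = [-8.06,  -  7.7, - 5.07, -3, - 0.01,0,exp( - 1), sqrt ( 3),E, pi,pi,sqrt(10), sqrt ( 13),sqrt(19),  9,9.19, 6*sqrt( 15 ),  9*sqrt( 19 )] 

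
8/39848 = 1/4981 = 0.00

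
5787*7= 40509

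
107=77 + 30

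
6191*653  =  4042723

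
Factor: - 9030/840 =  - 2^( - 2)*43^1 = - 43/4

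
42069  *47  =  1977243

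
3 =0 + 3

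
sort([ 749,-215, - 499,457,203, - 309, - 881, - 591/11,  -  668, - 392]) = [ - 881,-668,  -  499 , - 392, - 309, - 215, - 591/11,203,  457, 749] 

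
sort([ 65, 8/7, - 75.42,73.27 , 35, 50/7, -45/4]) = [ - 75.42,  -  45/4 , 8/7, 50/7,35,65,  73.27 ]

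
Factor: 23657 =41^1 * 577^1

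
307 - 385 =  - 78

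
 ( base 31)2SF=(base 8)5365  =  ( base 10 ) 2805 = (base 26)43N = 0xaf5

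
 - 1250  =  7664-8914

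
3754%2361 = 1393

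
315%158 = 157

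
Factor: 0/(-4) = 0=0^1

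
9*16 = 144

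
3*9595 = 28785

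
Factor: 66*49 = 2^1*3^1*7^2*11^1=   3234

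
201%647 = 201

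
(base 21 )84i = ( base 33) 3b0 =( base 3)11222110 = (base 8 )7056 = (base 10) 3630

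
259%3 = 1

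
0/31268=0 =0.00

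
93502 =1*93502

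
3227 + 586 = 3813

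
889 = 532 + 357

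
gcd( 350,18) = 2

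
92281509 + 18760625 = 111042134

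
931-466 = 465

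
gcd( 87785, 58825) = 905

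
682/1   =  682 = 682.00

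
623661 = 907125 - 283464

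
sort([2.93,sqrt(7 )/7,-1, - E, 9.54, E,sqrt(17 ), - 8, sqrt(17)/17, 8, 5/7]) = [ - 8, - E,-1,sqrt(17)/17, sqrt(7 ) /7, 5/7, E, 2.93, sqrt(17),8, 9.54]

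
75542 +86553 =162095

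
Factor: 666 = 2^1*3^2*37^1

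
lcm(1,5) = 5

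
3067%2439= 628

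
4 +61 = 65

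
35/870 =7/174 = 0.04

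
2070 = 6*345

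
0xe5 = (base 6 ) 1021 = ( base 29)7q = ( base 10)229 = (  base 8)345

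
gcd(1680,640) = 80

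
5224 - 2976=2248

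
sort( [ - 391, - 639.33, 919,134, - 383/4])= [ - 639.33,-391, - 383/4  ,  134,919] 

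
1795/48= 1795/48 = 37.40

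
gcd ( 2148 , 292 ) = 4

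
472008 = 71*6648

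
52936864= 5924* 8936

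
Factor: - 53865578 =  - 2^1*13^1*2071753^1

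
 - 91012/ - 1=91012 +0/1  =  91012.00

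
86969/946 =86969/946 = 91.93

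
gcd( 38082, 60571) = 1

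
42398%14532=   13334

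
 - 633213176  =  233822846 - 867036022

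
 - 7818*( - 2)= 15636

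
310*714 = 221340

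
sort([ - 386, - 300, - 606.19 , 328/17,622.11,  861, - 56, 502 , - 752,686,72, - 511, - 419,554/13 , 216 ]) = [ -752,-606.19, - 511, - 419,-386, - 300, - 56, 328/17,554/13,72, 216, 502,622.11,686, 861 ] 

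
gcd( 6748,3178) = 14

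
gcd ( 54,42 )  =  6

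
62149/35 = 62149/35  =  1775.69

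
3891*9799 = 38127909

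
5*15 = 75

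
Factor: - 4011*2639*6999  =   - 3^2*7^2*13^1*29^1*191^1 * 2333^1  =  - 74084617971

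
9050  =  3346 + 5704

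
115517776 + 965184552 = 1080702328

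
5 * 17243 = 86215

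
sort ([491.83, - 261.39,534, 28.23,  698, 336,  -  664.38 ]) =[ - 664.38, - 261.39,  28.23, 336, 491.83,534, 698] 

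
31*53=1643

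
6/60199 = 6/60199 = 0.00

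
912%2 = 0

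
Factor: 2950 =2^1*5^2*59^1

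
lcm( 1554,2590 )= 7770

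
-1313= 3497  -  4810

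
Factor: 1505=5^1*7^1*43^1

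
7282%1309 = 737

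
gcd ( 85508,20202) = 2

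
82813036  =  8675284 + 74137752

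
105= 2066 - 1961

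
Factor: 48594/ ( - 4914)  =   - 89/9= - 3^( - 2)*89^1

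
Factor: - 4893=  - 3^1*7^1*233^1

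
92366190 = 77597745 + 14768445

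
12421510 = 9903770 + 2517740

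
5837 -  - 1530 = 7367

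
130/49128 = 65/24564 =0.00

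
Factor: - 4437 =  - 3^2*17^1 * 29^1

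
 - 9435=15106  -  24541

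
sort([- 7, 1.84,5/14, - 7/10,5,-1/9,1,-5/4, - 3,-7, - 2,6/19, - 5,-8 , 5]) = [-8,-7, - 7,  -  5, - 3, - 2,-5/4,  -  7/10,-1/9,6/19,5/14, 1, 1.84,5,  5]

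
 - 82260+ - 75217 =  - 157477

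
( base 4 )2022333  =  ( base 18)1983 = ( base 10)8895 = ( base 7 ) 34635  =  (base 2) 10001010111111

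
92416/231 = 92416/231 =400.07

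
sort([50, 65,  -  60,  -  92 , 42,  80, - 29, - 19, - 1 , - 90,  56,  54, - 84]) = [-92, - 90, - 84, - 60,-29, - 19, - 1 , 42,50 , 54,56,65,  80]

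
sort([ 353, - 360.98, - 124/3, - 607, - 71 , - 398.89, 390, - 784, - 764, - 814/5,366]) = [ - 784, - 764, - 607, - 398.89, - 360.98,  -  814/5, - 71,  -  124/3,353,366,  390]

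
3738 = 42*89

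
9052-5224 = 3828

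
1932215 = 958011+974204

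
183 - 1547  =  -1364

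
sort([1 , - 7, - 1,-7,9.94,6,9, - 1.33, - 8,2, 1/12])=[ - 8, - 7, - 7, - 1.33, -1 , 1/12, 1, 2,6, 9,9.94]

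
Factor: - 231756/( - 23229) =2^2*3^( - 1)*7^1*29^( - 1 )*31^1 =868/87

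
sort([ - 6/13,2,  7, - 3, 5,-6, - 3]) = [ -6,-3 , - 3, - 6/13 , 2,5,7]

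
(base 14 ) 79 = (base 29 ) 3k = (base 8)153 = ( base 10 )107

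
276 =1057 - 781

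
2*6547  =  13094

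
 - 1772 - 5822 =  - 7594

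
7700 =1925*4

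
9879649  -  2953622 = 6926027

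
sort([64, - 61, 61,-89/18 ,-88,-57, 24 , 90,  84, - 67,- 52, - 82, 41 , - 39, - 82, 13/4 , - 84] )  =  [ - 88, - 84, - 82,-82,-67, -61, - 57, - 52,  -  39,-89/18 , 13/4, 24,41,  61,64,84, 90]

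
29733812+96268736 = 126002548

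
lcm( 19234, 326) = 19234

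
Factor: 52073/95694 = 2^( - 1)*3^(  -  1 )*7^1 *41^( - 1 ) * 43^1*173^1*389^( - 1)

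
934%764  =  170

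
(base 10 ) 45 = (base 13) 36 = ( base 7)63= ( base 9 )50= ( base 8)55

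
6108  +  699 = 6807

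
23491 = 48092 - 24601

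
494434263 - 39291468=455142795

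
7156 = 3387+3769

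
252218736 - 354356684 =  - 102137948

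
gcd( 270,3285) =45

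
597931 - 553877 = 44054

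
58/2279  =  58/2279 = 0.03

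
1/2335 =1/2335  =  0.00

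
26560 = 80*332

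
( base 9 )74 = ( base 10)67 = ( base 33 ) 21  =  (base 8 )103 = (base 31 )25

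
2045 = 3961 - 1916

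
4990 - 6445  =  -1455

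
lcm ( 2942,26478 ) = 26478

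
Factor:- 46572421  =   - 7^1 * 409^1 * 16267^1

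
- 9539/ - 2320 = 4 + 259/2320  =  4.11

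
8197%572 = 189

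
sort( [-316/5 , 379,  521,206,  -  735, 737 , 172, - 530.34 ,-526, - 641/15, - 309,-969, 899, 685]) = [-969,-735, - 530.34,-526 ,-309,-316/5, - 641/15, 172, 206,379,521, 685, 737, 899] 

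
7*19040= 133280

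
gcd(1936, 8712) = 968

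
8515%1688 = 75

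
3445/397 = 3445/397 = 8.68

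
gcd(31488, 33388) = 4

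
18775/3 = 6258 + 1/3 = 6258.33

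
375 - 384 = -9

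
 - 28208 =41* (  -  688) 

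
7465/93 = 80 + 25/93 = 80.27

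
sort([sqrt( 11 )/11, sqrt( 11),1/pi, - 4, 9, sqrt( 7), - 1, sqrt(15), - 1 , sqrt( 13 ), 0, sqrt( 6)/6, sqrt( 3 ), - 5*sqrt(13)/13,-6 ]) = [ - 6, - 4, - 5*sqrt(13 ) /13, - 1, - 1,  0, sqrt(11 )/11, 1/pi, sqrt( 6) /6, sqrt( 3 ),sqrt( 7), sqrt( 11) , sqrt( 13 ),sqrt( 15),  9]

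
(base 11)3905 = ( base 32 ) 4uv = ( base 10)5087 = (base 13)2414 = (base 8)11737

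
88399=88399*1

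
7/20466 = 7/20466 = 0.00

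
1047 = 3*349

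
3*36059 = 108177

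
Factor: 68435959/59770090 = 2^( - 1)*5^( - 1 )*541^1 * 126499^1 * 5977009^( - 1)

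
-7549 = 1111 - 8660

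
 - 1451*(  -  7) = 10157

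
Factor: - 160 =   -  2^5*5^1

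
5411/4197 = 5411/4197 = 1.29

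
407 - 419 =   -  12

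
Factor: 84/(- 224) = -3/8 = -2^(-3) * 3^1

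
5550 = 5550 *1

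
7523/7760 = 7523/7760 = 0.97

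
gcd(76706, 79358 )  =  2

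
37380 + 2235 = 39615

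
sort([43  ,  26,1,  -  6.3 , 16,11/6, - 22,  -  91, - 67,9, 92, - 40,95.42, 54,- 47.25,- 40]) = [ - 91, - 67, - 47.25, - 40, - 40, - 22, - 6.3,1,11/6,9,16, 26,43,54, 92 , 95.42]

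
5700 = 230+5470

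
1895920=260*7292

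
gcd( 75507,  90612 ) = 3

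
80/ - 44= - 20/11 =- 1.82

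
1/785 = 1/785 = 0.00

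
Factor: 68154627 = 3^1*22718209^1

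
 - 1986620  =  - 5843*340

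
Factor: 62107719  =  3^1*37^1*559529^1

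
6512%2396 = 1720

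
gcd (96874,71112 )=2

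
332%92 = 56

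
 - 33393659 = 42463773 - 75857432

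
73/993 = 73/993 = 0.07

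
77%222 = 77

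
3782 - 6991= - 3209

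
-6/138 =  - 1/23 =- 0.04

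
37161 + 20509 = 57670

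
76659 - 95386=-18727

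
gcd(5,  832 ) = 1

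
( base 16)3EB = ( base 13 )5C2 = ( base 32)vb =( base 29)15h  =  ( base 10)1003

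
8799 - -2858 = 11657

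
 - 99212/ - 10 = 9921 + 1/5 =9921.20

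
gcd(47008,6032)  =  208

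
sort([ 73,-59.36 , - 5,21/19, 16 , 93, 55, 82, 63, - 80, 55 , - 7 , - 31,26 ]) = [ - 80, - 59.36, - 31 , - 7, - 5,  21/19, 16, 26, 55,55, 63, 73, 82,93 ] 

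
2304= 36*64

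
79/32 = 2 + 15/32 = 2.47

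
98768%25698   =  21674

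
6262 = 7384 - 1122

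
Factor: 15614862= 2^1*3^1*2602477^1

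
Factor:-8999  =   -8999^1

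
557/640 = 557/640  =  0.87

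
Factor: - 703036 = -2^2*175759^1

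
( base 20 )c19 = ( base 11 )36A0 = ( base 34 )461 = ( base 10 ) 4829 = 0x12DD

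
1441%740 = 701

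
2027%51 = 38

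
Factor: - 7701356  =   - 2^2* 13^1*29^1*5107^1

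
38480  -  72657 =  - 34177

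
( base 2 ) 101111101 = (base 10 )381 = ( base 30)cl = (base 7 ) 1053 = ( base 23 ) gd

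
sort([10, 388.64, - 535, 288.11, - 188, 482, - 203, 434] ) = [ - 535, - 203, - 188, 10 , 288.11, 388.64 , 434,482 ]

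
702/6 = 117 = 117.00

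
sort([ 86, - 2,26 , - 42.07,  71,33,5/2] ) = [ - 42.07,-2,5/2,  26,  33,  71,86]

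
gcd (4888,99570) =2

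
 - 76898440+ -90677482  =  -167575922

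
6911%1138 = 83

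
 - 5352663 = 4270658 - 9623321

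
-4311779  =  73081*( - 59)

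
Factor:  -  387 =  -3^2*43^1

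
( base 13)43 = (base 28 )1r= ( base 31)1O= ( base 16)37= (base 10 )55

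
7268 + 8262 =15530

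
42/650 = 21/325= 0.06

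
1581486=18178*87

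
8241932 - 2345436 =5896496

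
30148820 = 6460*4667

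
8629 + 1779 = 10408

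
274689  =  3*91563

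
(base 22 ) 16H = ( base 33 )J6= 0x279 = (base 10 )633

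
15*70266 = 1053990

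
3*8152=24456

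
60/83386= 30/41693= 0.00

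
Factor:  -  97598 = - 2^1*48799^1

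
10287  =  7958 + 2329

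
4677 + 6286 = 10963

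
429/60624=143/20208 = 0.01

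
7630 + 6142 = 13772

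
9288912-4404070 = 4884842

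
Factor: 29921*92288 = 2^7*7^1 * 103^1 * 29921^1 = 2761349248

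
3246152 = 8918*364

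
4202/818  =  2101/409 = 5.14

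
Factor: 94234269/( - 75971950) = -2^( - 1)* 3^1*5^( - 2) * 59^1*359^1*1483^1*1519439^(-1)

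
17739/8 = 2217 + 3/8 = 2217.38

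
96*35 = 3360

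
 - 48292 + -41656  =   - 89948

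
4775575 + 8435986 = 13211561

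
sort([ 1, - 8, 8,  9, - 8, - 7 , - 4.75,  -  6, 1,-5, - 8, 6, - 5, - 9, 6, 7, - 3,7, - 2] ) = [-9,  -  8,- 8, - 8,-7, - 6 ,-5, - 5,-4.75, - 3, - 2, 1,1,6,6,7, 7, 8, 9] 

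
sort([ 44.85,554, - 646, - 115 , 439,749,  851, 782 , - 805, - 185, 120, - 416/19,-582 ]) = [ - 805, - 646, - 582,- 185, - 115, - 416/19,44.85,120,  439, 554,749, 782, 851 ] 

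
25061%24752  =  309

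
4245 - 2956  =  1289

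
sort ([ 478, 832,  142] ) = [142,478,832] 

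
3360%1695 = 1665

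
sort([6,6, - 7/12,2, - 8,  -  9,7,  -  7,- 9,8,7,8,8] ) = [ -9, - 9, - 8, - 7, - 7/12,2,6, 6, 7  ,  7,8,8, 8]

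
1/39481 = 1/39481 = 0.00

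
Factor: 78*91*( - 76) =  - 539448 =-2^3*3^1*7^1*13^2*19^1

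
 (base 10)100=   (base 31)37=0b1100100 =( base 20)50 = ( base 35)2U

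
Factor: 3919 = 3919^1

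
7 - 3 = 4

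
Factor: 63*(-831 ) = -3^3 * 7^1 * 277^1 = - 52353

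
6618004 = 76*87079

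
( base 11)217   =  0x104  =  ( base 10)260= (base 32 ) 84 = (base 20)D0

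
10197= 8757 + 1440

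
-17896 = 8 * (- 2237)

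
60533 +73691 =134224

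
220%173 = 47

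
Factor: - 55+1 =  - 2^1*3^3 = - 54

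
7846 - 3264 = 4582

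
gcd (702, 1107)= 27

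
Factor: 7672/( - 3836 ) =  - 2 = - 2^1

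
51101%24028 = 3045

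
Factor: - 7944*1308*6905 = -71748142560=- 2^5*3^2* 5^1* 109^1*331^1 * 1381^1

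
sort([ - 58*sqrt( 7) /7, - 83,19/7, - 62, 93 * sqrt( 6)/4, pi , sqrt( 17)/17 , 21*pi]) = [- 83, - 62, - 58*sqrt(7 ) /7, sqrt( 17) /17, 19/7,pi,93*sqrt( 6 )/4, 21 * pi]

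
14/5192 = 7/2596 =0.00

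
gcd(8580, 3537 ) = 3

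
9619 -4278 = 5341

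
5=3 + 2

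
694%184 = 142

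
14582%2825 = 457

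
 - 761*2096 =-1595056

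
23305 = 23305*1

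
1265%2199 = 1265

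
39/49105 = 39/49105= 0.00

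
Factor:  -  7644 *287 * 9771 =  - 2^2*3^2*7^3* 13^1*41^1*3257^1 = - 21435893388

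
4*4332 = 17328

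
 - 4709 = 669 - 5378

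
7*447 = 3129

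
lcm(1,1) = 1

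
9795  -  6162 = 3633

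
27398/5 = 27398/5 = 5479.60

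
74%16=10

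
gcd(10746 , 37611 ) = 5373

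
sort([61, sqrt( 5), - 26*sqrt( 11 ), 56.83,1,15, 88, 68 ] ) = [ - 26*sqrt(11 ), 1 , sqrt(5),15,56.83, 61, 68, 88] 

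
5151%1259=115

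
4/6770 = 2/3385 = 0.00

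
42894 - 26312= 16582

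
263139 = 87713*3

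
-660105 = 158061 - 818166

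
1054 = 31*34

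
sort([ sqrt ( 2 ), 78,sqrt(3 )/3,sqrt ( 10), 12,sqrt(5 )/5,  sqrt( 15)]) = [sqrt(5 ) /5, sqrt(3 ) /3 , sqrt (2 ), sqrt( 10), sqrt(15 ),12 , 78]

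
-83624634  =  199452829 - 283077463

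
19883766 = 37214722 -17330956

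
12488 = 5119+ 7369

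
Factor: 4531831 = 293^1 * 15467^1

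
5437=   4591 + 846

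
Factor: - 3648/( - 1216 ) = 3=3^1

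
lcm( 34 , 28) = 476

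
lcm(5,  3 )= 15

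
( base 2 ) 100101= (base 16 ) 25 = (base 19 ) 1i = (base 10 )37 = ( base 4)211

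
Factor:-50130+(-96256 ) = -2^1*53^1*1381^1   =  -146386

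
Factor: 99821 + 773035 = 2^3*3^5*449^1 = 872856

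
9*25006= 225054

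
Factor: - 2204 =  -2^2* 19^1*29^1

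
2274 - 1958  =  316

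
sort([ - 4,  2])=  [ - 4,2]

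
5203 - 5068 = 135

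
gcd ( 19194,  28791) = 9597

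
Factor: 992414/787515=2^1*3^(-1)* 5^( - 1)*37^1 *13411^1 * 52501^( - 1)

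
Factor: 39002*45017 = 1755753034 = 2^1*7^1* 59^1*109^1*19501^1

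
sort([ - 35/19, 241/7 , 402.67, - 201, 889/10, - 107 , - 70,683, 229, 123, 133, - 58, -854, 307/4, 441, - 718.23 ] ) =[-854,- 718.23, - 201  , - 107, - 70, - 58, - 35/19, 241/7, 307/4, 889/10, 123, 133,  229, 402.67, 441,683 ] 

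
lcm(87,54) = 1566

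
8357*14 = 116998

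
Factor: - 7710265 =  - 5^1*17^1*90709^1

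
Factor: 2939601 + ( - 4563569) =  - 2^5*19^1 *2671^1 = - 1623968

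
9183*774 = 7107642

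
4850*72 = 349200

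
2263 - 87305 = - 85042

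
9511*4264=40554904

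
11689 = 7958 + 3731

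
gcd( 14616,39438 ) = 126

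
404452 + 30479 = 434931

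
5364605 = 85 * 63113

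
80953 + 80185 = 161138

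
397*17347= 6886759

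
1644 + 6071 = 7715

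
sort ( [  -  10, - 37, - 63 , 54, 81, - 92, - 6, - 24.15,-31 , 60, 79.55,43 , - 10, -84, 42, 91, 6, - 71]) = [-92,  -  84, - 71,- 63,  -  37,-31, - 24.15, - 10,-10,-6,6,42, 43 , 54, 60, 79.55 , 81, 91] 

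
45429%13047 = 6288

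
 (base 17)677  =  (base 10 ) 1860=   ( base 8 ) 3504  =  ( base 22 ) 3ic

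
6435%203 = 142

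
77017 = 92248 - 15231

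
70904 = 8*8863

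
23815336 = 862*27628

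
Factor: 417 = 3^1*139^1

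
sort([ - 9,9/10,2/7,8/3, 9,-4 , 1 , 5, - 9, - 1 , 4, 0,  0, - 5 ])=[ - 9,-9, - 5, - 4, - 1,0,0,2/7,9/10, 1, 8/3,  4 , 5, 9] 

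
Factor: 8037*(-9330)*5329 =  - 2^1*3^3*5^1*19^1 * 47^1*73^2*311^1 =- 399596184090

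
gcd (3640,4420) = 260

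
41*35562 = 1458042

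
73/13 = 5+ 8/13 = 5.62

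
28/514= 14/257=0.05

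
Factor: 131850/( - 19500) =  - 879/130=- 2^( - 1)*3^1*5^( - 1)*13^(  -  1)*293^1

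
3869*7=27083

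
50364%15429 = 4077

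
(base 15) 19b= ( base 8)563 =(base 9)452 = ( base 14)1C7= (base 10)371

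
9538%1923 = 1846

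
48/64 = 3/4 = 0.75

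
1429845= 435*3287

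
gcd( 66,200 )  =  2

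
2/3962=1/1981= 0.00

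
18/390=3/65 = 0.05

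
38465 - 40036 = - 1571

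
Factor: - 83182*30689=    - 2^1*11^1*19^1*199^1*30689^1=- 2552772398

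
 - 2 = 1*(-2)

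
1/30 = 1/30 = 0.03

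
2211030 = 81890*27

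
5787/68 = 5787/68 = 85.10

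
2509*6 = 15054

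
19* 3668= 69692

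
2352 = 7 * 336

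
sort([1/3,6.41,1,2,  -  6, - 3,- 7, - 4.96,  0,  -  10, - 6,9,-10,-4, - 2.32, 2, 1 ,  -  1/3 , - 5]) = [ - 10,  -  10,  -  7,-6, - 6,-5,  -  4.96, - 4,  -  3,-2.32,  -  1/3 , 0,1/3, 1, 1, 2,2,6.41,9] 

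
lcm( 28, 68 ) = 476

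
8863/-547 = - 17 + 436/547 =-16.20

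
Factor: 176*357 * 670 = 2^5*3^1*5^1 * 7^1*11^1*17^1*67^1 = 42097440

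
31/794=31/794 = 0.04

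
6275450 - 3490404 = 2785046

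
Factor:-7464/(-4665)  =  8/5=2^3*5^(  -  1)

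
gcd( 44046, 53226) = 18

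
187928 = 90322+97606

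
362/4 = 90 + 1/2 = 90.50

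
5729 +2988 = 8717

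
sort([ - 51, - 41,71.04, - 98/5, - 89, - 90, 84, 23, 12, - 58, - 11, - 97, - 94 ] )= [-97, - 94, - 90, - 89, - 58, - 51, - 41, - 98/5, - 11, 12,23,71.04, 84]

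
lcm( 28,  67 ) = 1876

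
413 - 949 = -536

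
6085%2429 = 1227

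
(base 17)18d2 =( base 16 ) 1d18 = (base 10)7448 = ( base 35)62S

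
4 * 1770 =7080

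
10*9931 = 99310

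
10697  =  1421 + 9276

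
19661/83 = 19661/83 = 236.88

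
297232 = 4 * 74308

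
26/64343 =26/64343 = 0.00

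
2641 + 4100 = 6741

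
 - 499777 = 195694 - 695471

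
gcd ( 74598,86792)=2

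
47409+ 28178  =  75587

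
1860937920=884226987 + 976710933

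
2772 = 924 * 3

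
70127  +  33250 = 103377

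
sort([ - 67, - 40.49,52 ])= [ - 67, - 40.49,52]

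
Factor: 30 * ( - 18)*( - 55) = 2^2*3^3*5^2*11^1 = 29700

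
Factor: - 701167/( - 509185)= 5^( - 1)*127^1*5521^1*101837^ ( - 1) 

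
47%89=47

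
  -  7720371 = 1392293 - 9112664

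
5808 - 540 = 5268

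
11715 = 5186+6529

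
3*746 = 2238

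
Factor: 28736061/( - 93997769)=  - 3^1*19^(  -  1)*401^1*23887^1*4947251^ ( - 1 ) 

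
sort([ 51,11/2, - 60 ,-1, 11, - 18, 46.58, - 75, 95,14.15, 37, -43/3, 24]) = [ - 75,-60,- 18,-43/3,-1, 11/2, 11,14.15, 24, 37,46.58,  51,95 ]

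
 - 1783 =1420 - 3203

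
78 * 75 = 5850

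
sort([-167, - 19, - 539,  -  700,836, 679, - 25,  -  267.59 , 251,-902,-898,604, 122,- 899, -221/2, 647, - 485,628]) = [- 902, - 899, - 898, - 700  ,  -  539,-485, - 267.59,-167 ,-221/2, - 25, - 19,122, 251,604,628, 647,  679,836]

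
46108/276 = 11527/69 = 167.06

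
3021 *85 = 256785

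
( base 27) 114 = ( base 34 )MC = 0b1011111000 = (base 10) 760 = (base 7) 2134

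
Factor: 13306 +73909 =87215 = 5^1 * 17443^1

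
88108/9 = 9789 +7/9 = 9789.78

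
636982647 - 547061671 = 89920976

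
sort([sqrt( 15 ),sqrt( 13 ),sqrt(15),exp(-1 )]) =[exp( - 1),sqrt( 13) , sqrt(15),sqrt( 15 )]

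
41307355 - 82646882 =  - 41339527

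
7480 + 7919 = 15399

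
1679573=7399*227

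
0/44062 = 0 = 0.00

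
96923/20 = 96923/20 =4846.15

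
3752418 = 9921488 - 6169070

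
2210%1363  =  847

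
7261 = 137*53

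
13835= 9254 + 4581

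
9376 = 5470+3906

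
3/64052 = 3/64052 = 0.00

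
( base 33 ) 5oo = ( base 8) 14165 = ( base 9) 8526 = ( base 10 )6261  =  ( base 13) 2B08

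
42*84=3528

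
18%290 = 18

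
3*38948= 116844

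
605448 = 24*25227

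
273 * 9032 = 2465736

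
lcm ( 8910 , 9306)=418770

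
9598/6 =1599  +  2/3 = 1599.67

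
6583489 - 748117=5835372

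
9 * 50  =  450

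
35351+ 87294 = 122645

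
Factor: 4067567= 7^1 *89^1*6529^1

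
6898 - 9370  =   - 2472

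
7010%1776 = 1682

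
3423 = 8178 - 4755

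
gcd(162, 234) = 18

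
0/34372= 0 = 0.00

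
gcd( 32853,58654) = 1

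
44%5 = 4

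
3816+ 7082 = 10898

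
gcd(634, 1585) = 317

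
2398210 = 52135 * 46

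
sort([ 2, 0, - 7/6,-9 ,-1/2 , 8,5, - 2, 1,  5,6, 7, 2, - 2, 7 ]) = [-9, - 2, - 2, - 7/6 , - 1/2,0,1, 2,2, 5 , 5, 6, 7,7, 8 ]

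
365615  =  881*415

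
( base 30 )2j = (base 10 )79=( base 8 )117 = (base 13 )61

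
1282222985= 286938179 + 995284806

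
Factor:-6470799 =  - 3^1 * 29^1*74377^1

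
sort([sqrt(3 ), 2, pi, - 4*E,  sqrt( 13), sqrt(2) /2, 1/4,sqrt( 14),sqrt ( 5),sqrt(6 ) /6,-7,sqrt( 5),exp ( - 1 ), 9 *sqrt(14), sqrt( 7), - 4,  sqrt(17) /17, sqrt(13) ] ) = [ - 4*E, - 7, - 4, sqrt(17) /17, 1/4,exp(  -  1),sqrt( 6)/6, sqrt(2) /2, sqrt(3),2,sqrt( 5), sqrt( 5 ),sqrt (7 ) , pi,sqrt (13),sqrt (13 ) , sqrt(14), 9*sqrt(14 )] 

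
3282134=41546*79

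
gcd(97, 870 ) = 1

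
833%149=88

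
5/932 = 5/932 = 0.01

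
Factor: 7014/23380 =3/10 = 2^(  -  1 )*3^1*5^( - 1) 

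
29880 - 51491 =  - 21611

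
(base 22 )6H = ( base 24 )65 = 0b10010101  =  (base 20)79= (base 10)149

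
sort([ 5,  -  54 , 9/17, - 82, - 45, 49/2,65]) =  [ - 82,-54, - 45,9/17, 5, 49/2 , 65 ] 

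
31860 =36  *885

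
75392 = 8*9424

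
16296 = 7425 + 8871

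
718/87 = 8 + 22/87 = 8.25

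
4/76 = 1/19 = 0.05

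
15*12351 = 185265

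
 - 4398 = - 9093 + 4695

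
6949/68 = 102 + 13/68=102.19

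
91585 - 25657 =65928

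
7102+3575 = 10677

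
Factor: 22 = 2^1*11^1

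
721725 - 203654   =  518071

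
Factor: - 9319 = - 9319^1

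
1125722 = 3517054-2391332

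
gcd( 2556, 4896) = 36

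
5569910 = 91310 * 61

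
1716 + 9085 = 10801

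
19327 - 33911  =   - 14584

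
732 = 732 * 1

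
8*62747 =501976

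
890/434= 2+11/217 = 2.05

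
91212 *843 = 76891716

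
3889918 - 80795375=-76905457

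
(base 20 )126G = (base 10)8936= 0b10001011101000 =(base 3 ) 110020222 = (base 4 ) 2023220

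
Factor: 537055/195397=14515/5281 = 5^1*2903^1*5281^( - 1) 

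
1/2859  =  1/2859 = 0.00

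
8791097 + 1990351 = 10781448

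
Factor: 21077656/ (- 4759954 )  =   -10538828/2379977 = -2^2*149^( - 1)*15973^( - 1)*2634707^1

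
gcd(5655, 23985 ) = 195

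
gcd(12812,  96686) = 2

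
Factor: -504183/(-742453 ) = 3^1*23^1*157^( - 1)*4729^( -1)*7307^1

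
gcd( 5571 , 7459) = 1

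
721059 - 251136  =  469923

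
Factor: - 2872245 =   -  3^1*5^1*419^1*457^1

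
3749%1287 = 1175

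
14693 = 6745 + 7948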